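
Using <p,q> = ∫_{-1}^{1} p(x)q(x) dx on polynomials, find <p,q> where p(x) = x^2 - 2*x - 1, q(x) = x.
<p,q> = -4/3

Expand the product: p(x)·q(x) = x^3 - 2*x^2 - x.
∫_{-1}^{1} of each monomial x^k gives [2/(k+1) if k even, 0 if k odd]. Integrating term-by-term (or equivalently evaluating the antiderivative F(x) = x^4/4 - 2*x^3/3 - x^2/2 at the endpoints):
  F(1) − F(−1) = -11/12 − (5/12) = -4/3.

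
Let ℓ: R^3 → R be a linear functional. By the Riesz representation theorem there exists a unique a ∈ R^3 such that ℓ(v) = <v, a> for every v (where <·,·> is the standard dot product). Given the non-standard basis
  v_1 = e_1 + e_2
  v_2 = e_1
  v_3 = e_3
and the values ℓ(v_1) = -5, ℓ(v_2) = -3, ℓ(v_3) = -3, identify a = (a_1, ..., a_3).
a = (-3, -2, -3)

Write a = (a_1, ..., a_3) in the standard basis. For each basis vector v_i, ℓ(v_i) = <v_i, a> is a linear equation in the a_j's. Collect the n equations into a matrix system V a = ℓ, where row i of V is v_i (expressed in the standard basis). Since V is invertible (lower-triangular with 1s on the diagonal, up to permutation), solve by back-substitution:
  V =
[[1, 1, 0],
 [1, 0, 0],
 [0, 0, 1]]
  V a = (-5, -3, -3)
Solving gives a = (-3, -2, -3).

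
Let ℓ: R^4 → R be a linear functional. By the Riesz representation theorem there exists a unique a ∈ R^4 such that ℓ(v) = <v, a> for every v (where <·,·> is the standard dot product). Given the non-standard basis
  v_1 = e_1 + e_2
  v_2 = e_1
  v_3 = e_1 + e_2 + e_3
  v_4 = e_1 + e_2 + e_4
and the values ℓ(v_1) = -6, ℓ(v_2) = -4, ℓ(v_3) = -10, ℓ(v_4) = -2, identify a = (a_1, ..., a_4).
a = (-4, -2, -4, 4)

Write a = (a_1, ..., a_4) in the standard basis. For each basis vector v_i, ℓ(v_i) = <v_i, a> is a linear equation in the a_j's. Collect the n equations into a matrix system V a = ℓ, where row i of V is v_i (expressed in the standard basis). Since V is invertible (lower-triangular with 1s on the diagonal, up to permutation), solve by back-substitution:
  V =
[[1, 1, 0, 0],
 [1, 0, 0, 0],
 [1, 1, 1, 0],
 [1, 1, 0, 1]]
  V a = (-6, -4, -10, -2)
Solving gives a = (-4, -2, -4, 4).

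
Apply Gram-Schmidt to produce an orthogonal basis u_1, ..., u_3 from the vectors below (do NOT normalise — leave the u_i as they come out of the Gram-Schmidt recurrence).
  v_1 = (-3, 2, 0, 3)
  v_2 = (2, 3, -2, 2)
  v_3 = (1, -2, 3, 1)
Orthogonal basis:
  u_1 = (-3, 2, 0, 3)
  u_2 = (31/11, 27/11, -2, 13/11)
  u_3 = (311/213, -54/71, 487/213, 419/213)

Apply the Gram-Schmidt recurrence
  u_1 = v_1
  u_i = v_i − Σ_{j<i} ((v_i · u_j) / (u_j · u_j)) · u_j.

Step by step this gives:
  u_1 = (-3, 2, 0, 3)
  u_2 = (31/11, 27/11, -2, 13/11)
  u_3 = (311/213, -54/71, 487/213, 419/213)

Orthogonality check:
  u_2 · u_1 = 0 (should be 0)
  u_3 · u_1 = 0 (should be 0)
  u_3 · u_2 = 0 (should be 0)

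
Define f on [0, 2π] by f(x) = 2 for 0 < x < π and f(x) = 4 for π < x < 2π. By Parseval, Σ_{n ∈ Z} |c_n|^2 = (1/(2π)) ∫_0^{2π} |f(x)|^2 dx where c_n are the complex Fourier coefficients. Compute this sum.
Σ |c_n|^2 = 10

Parseval equates the L^2 energy of f (normalised by 1/(2π)) with the ℓ^2 sum of its Fourier coefficients: (1/(2π)) ∫_0^{2π} |f|^2 = Σ |c_n|^2.
Compute the left side: (1/(2π)) [∫_0^π 2^2 dx + ∫_π^{2π} 4^2 dx] = (1/(2π)) · (4π + 16π) = (4 + 16)/2 = 10.
So Σ_{n ∈ Z} |c_n|^2 = 10.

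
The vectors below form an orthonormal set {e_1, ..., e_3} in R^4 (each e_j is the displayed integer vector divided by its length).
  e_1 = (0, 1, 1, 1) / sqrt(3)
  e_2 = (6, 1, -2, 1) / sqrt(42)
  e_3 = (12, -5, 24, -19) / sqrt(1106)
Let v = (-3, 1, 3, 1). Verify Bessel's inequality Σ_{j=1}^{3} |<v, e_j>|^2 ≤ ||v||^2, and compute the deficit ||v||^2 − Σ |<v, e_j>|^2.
Σ |<v, e_j>|^2 = 1579/79; ||v||^2 = 20; deficit = 1/79

Write each e_j = u_j / sqrt(<u_j, u_j>) where u_j is the displayed integer vector. Then <v, e_j> = <v, u_j> / sqrt(<u_j, u_j>), so |<v, e_j>|^2 = <v, u_j>^2 / <u_j, u_j>.
Coefficients: <v, e_1> = 5/sqrt(3), <v, e_2> = -22/sqrt(42), <v, e_3> = 12/sqrt(1106).
Square and sum: Σ |<v, e_j>|^2 = 1579/79.
Compute ||v||^2 = v·v = 20.
Deficit = 20 − 1579/79 = 1/79 ≥ 0, confirming Bessel's inequality. (The deficit equals ||v − Σ <v,e_j> e_j||^2, the squared distance from v to span{e_j}.)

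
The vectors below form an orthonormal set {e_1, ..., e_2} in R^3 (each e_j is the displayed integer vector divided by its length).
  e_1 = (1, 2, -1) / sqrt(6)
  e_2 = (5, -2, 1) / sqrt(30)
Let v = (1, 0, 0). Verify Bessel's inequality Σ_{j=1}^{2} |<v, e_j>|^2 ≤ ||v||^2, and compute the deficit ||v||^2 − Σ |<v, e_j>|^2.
Σ |<v, e_j>|^2 = 1; ||v||^2 = 1; deficit = 0

Write each e_j = u_j / sqrt(<u_j, u_j>) where u_j is the displayed integer vector. Then <v, e_j> = <v, u_j> / sqrt(<u_j, u_j>), so |<v, e_j>|^2 = <v, u_j>^2 / <u_j, u_j>.
Coefficients: <v, e_1> = 1/sqrt(6), <v, e_2> = 5/sqrt(30).
Square and sum: Σ |<v, e_j>|^2 = 1.
Compute ||v||^2 = v·v = 1.
Deficit = 1 − 1 = 0 ≥ 0, confirming Bessel's inequality. (The deficit equals ||v − Σ <v,e_j> e_j||^2, the squared distance from v to span{e_j}.)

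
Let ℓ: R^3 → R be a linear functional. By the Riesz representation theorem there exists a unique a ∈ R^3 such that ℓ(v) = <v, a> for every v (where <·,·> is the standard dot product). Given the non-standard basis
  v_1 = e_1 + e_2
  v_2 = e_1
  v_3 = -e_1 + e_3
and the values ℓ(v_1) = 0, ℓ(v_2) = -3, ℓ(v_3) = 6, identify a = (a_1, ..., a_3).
a = (-3, 3, 3)

Write a = (a_1, ..., a_3) in the standard basis. For each basis vector v_i, ℓ(v_i) = <v_i, a> is a linear equation in the a_j's. Collect the n equations into a matrix system V a = ℓ, where row i of V is v_i (expressed in the standard basis). Since V is invertible (lower-triangular with 1s on the diagonal, up to permutation), solve by back-substitution:
  V =
[[1, 1, 0],
 [1, 0, 0],
 [-1, 0, 1]]
  V a = (0, -3, 6)
Solving gives a = (-3, 3, 3).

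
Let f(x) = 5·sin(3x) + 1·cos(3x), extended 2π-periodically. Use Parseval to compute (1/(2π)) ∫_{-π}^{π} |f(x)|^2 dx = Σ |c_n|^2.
Σ |c_n|^2 = 13

Expand |f|^2 and use orthogonality of {sin(nx), cos(mx)} on [-π, π]:
  ∫_{-π}^{π} sin(nx)^2 dx = π, ∫ cos(mx)^2 dx = π, and cross terms integrate to 0.
So ∫_{-π}^{π} f(x)^2 dx = 5^2 · π + 1^2 · π = (25 + 1)π.
Divide by 2π: (25 + 1)/2 = 13.
By Parseval, this equals Σ |c_n|^2.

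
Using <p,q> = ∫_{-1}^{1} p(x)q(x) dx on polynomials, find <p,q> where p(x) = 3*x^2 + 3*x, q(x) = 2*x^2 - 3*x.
<p,q> = -18/5

Expand the product: p(x)·q(x) = 6*x^4 - 3*x^3 - 9*x^2.
∫_{-1}^{1} of each monomial x^k gives [2/(k+1) if k even, 0 if k odd]. Integrating term-by-term (or equivalently evaluating the antiderivative F(x) = 6*x^5/5 - 3*x^4/4 - 3*x^3 at the endpoints):
  F(1) − F(−1) = -51/20 − (21/20) = -18/5.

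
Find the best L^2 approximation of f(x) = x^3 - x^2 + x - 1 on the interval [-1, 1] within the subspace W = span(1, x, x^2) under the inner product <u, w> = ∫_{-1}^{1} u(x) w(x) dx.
g(x) = -x^2 + 8*x/5 - 1

The best approximation g ∈ W is the orthogonal projection of f onto W. Writing g = a_0 + a_1 x + a_2 x^2, the coefficients solve the normal equations G · a = b where
  G_{ij} = <φ_i, φ_j> and b_i = <f, φ_i>, with φ_0 = 1, φ_1 = x, φ_2 = x^2.
G =
  [2, 0, 2/3]
  [0, 2/3, 0]
  [2/3, 0, 2/5],
b = (-8/3, 16/15, -16/15).
Solving gives a_0 = -1, a_1 = 8/5, a_2 = -1, so
  g(x) = -x^2 + 8*x/5 - 1.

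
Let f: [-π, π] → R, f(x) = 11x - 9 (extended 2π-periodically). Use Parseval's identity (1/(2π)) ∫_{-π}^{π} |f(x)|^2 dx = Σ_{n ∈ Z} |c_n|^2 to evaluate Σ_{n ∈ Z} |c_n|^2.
Σ |c_n|^2 = 121π^2/3 + 81

Expand and integrate term by term over [-π, π]:
  ∫ (11x)^2 dx = 121·(2π^3/3); ∫ 2·11·(-9)·x dx = 0 (odd integrand); ∫ (-9)^2 dx = 81·2π.
So (1/(2π)) ∫_{-π}^{π} (11x - 9)^2 dx = 121π^2/3 + 81 = 121π^2/3 + 81.
Parseval ⇒ Σ |c_n|^2 = 121π^2/3 + 81.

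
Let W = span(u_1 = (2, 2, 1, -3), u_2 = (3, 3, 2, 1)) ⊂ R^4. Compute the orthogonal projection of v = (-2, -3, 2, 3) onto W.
proj_W(v) = (-477/293, -477/293, -217/293, 952/293)

Set up U = [u_1 | ... | u_2] ∈ R^(4×2). The projector onto W = col(U) is P = U (U^T U)^(-1) U^T.
Compute U^T U =
  [18, 11]
  [11, 23],
and U^T v = (-17, -8).
Solve U^T U · c = U^T v for the coefficients: c = (-303/293, 43/293). The projection is proj_W(v) = U c.
Check: (v - proj_W(v)) · u_1 = 0  (should be 0).
Check: (v - proj_W(v)) · u_2 = 0  (should be 0).
Result: proj_W(v) = (-477/293, -477/293, -217/293, 952/293).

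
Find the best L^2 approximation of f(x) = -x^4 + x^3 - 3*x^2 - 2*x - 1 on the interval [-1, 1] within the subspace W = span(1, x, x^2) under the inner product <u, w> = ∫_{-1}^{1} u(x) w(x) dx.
g(x) = -27*x^2/7 - 7*x/5 - 32/35

The best approximation g ∈ W is the orthogonal projection of f onto W. Writing g = a_0 + a_1 x + a_2 x^2, the coefficients solve the normal equations G · a = b where
  G_{ij} = <φ_i, φ_j> and b_i = <f, φ_i>, with φ_0 = 1, φ_1 = x, φ_2 = x^2.
G =
  [2, 0, 2/3]
  [0, 2/3, 0]
  [2/3, 0, 2/5],
b = (-22/5, -14/15, -226/105).
Solving gives a_0 = -32/35, a_1 = -7/5, a_2 = -27/7, so
  g(x) = -27*x^2/7 - 7*x/5 - 32/35.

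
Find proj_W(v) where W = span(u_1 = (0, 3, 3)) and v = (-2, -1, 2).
proj_W(v) = (0, 1/2, 1/2)

Set up U = [u_1 | ... | u_1] ∈ R^(3×1). The projector onto W = col(U) is P = U (U^T U)^(-1) U^T.
Compute U^T U =
  [18],
and U^T v = (3).
Solve U^T U · c = U^T v for the coefficients: c = (1/6). The projection is proj_W(v) = U c.
Check: (v - proj_W(v)) · u_1 = 0  (should be 0).
Result: proj_W(v) = (0, 1/2, 1/2).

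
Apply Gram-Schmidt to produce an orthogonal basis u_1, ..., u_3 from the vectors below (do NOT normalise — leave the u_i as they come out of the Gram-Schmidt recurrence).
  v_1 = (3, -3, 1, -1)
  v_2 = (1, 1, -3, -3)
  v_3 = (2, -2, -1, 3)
Orthogonal basis:
  u_1 = (3, -3, 1, -1)
  u_2 = (1, 1, -3, -3)
  u_3 = (11/10, -1/2, -23/10, 5/2)

Apply the Gram-Schmidt recurrence
  u_1 = v_1
  u_i = v_i − Σ_{j<i} ((v_i · u_j) / (u_j · u_j)) · u_j.

Step by step this gives:
  u_1 = (3, -3, 1, -1)
  u_2 = (1, 1, -3, -3)
  u_3 = (11/10, -1/2, -23/10, 5/2)

Orthogonality check:
  u_2 · u_1 = 0 (should be 0)
  u_3 · u_1 = 0 (should be 0)
  u_3 · u_2 = 0 (should be 0)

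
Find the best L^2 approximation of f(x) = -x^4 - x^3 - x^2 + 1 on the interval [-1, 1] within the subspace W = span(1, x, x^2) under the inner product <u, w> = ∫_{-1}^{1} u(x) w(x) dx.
g(x) = -13*x^2/7 - 3*x/5 + 38/35

The best approximation g ∈ W is the orthogonal projection of f onto W. Writing g = a_0 + a_1 x + a_2 x^2, the coefficients solve the normal equations G · a = b where
  G_{ij} = <φ_i, φ_j> and b_i = <f, φ_i>, with φ_0 = 1, φ_1 = x, φ_2 = x^2.
G =
  [2, 0, 2/3]
  [0, 2/3, 0]
  [2/3, 0, 2/5],
b = (14/15, -2/5, -2/105).
Solving gives a_0 = 38/35, a_1 = -3/5, a_2 = -13/7, so
  g(x) = -13*x^2/7 - 3*x/5 + 38/35.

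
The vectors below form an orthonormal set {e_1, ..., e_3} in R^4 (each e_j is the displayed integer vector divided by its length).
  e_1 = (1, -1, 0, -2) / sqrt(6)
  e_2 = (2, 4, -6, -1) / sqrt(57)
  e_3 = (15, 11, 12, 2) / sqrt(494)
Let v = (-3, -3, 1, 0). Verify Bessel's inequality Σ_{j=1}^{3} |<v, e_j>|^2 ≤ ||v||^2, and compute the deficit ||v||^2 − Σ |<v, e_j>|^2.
Σ |<v, e_j>|^2 = 246/13; ||v||^2 = 19; deficit = 1/13

Write each e_j = u_j / sqrt(<u_j, u_j>) where u_j is the displayed integer vector. Then <v, e_j> = <v, u_j> / sqrt(<u_j, u_j>), so |<v, e_j>|^2 = <v, u_j>^2 / <u_j, u_j>.
Coefficients: <v, e_1> = 0/sqrt(6), <v, e_2> = -24/sqrt(57), <v, e_3> = -66/sqrt(494).
Square and sum: Σ |<v, e_j>|^2 = 246/13.
Compute ||v||^2 = v·v = 19.
Deficit = 19 − 246/13 = 1/13 ≥ 0, confirming Bessel's inequality. (The deficit equals ||v − Σ <v,e_j> e_j||^2, the squared distance from v to span{e_j}.)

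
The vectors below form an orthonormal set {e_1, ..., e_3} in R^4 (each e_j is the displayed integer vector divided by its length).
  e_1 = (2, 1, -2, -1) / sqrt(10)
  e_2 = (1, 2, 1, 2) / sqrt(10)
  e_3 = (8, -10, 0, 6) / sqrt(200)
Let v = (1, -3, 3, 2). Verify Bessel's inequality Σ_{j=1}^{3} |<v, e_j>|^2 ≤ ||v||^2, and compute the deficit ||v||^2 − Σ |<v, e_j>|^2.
Σ |<v, e_j>|^2 = 21; ||v||^2 = 23; deficit = 2

Write each e_j = u_j / sqrt(<u_j, u_j>) where u_j is the displayed integer vector. Then <v, e_j> = <v, u_j> / sqrt(<u_j, u_j>), so |<v, e_j>|^2 = <v, u_j>^2 / <u_j, u_j>.
Coefficients: <v, e_1> = -9/sqrt(10), <v, e_2> = 2/sqrt(10), <v, e_3> = 50/sqrt(200).
Square and sum: Σ |<v, e_j>|^2 = 21.
Compute ||v||^2 = v·v = 23.
Deficit = 23 − 21 = 2 ≥ 0, confirming Bessel's inequality. (The deficit equals ||v − Σ <v,e_j> e_j||^2, the squared distance from v to span{e_j}.)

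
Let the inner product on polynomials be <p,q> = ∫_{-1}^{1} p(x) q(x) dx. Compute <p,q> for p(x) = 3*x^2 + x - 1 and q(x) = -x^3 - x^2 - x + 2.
<p,q> = -8/5

Expand the product: p(x)·q(x) = -3*x^5 - 4*x^4 - 3*x^3 + 6*x^2 + 3*x - 2.
∫_{-1}^{1} of each monomial x^k gives [2/(k+1) if k even, 0 if k odd]. Integrating term-by-term (or equivalently evaluating the antiderivative F(x) = -x^6/2 - 4*x^5/5 - 3*x^4/4 + 2*x^3 + 3*x^2/2 - 2*x at the endpoints):
  F(1) − F(−1) = -11/20 − (21/20) = -8/5.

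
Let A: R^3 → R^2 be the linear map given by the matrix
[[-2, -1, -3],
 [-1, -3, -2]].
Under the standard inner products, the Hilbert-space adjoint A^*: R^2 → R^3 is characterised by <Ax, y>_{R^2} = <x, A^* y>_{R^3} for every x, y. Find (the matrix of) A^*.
A^* = A^T =
[[-2, -1],
 [-1, -3],
 [-3, -2]]

For real matrices with standard dot products, the defining identity <Ax, y> = <x, A^* y> gives (Ax)^T y = x^T (A^*) y, i.e. x^T A^T y = x^T (A^*) y. Since this holds for all x, y, we must have A^* = A^T. Therefore
A^* =
[[-2, -1],
 [-1, -3],
 [-3, -2]].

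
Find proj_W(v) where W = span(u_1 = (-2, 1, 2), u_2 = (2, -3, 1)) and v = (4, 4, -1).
proj_W(v) = (68/101, 116/101, -293/101)

Set up U = [u_1 | ... | u_2] ∈ R^(3×2). The projector onto W = col(U) is P = U (U^T U)^(-1) U^T.
Compute U^T U =
  [9, -5]
  [-5, 14],
and U^T v = (-6, -5).
Solve U^T U · c = U^T v for the coefficients: c = (-109/101, -75/101). The projection is proj_W(v) = U c.
Check: (v - proj_W(v)) · u_1 = 0  (should be 0).
Check: (v - proj_W(v)) · u_2 = 0  (should be 0).
Result: proj_W(v) = (68/101, 116/101, -293/101).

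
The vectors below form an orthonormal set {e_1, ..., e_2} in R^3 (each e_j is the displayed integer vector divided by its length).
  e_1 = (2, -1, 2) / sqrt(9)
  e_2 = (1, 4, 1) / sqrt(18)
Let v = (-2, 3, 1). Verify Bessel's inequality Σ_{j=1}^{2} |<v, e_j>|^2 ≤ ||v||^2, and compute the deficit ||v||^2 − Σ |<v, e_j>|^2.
Σ |<v, e_j>|^2 = 19/2; ||v||^2 = 14; deficit = 9/2

Write each e_j = u_j / sqrt(<u_j, u_j>) where u_j is the displayed integer vector. Then <v, e_j> = <v, u_j> / sqrt(<u_j, u_j>), so |<v, e_j>|^2 = <v, u_j>^2 / <u_j, u_j>.
Coefficients: <v, e_1> = -5/sqrt(9), <v, e_2> = 11/sqrt(18).
Square and sum: Σ |<v, e_j>|^2 = 19/2.
Compute ||v||^2 = v·v = 14.
Deficit = 14 − 19/2 = 9/2 ≥ 0, confirming Bessel's inequality. (The deficit equals ||v − Σ <v,e_j> e_j||^2, the squared distance from v to span{e_j}.)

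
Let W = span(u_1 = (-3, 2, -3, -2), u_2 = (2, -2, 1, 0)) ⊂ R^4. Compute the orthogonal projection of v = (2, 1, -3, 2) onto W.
proj_W(v) = (-14/65, 18/65, -1/65, 8/65)

Set up U = [u_1 | ... | u_2] ∈ R^(4×2). The projector onto W = col(U) is P = U (U^T U)^(-1) U^T.
Compute U^T U =
  [26, -13]
  [-13, 9],
and U^T v = (1, -1).
Solve U^T U · c = U^T v for the coefficients: c = (-4/65, -1/5). The projection is proj_W(v) = U c.
Check: (v - proj_W(v)) · u_1 = 0  (should be 0).
Check: (v - proj_W(v)) · u_2 = 0  (should be 0).
Result: proj_W(v) = (-14/65, 18/65, -1/65, 8/65).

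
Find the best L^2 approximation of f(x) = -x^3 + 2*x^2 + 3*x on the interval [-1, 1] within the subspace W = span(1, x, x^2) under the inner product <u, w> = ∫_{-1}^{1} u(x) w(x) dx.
g(x) = 2*x^2 + 12*x/5

The best approximation g ∈ W is the orthogonal projection of f onto W. Writing g = a_0 + a_1 x + a_2 x^2, the coefficients solve the normal equations G · a = b where
  G_{ij} = <φ_i, φ_j> and b_i = <f, φ_i>, with φ_0 = 1, φ_1 = x, φ_2 = x^2.
G =
  [2, 0, 2/3]
  [0, 2/3, 0]
  [2/3, 0, 2/5],
b = (4/3, 8/5, 4/5).
Solving gives a_0 = 0, a_1 = 12/5, a_2 = 2, so
  g(x) = 2*x^2 + 12*x/5.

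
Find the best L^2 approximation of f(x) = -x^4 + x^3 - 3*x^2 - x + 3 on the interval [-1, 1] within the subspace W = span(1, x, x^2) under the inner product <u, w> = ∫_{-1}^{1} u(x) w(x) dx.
g(x) = -27*x^2/7 - 2*x/5 + 108/35

The best approximation g ∈ W is the orthogonal projection of f onto W. Writing g = a_0 + a_1 x + a_2 x^2, the coefficients solve the normal equations G · a = b where
  G_{ij} = <φ_i, φ_j> and b_i = <f, φ_i>, with φ_0 = 1, φ_1 = x, φ_2 = x^2.
G =
  [2, 0, 2/3]
  [0, 2/3, 0]
  [2/3, 0, 2/5],
b = (18/5, -4/15, 18/35).
Solving gives a_0 = 108/35, a_1 = -2/5, a_2 = -27/7, so
  g(x) = -27*x^2/7 - 2*x/5 + 108/35.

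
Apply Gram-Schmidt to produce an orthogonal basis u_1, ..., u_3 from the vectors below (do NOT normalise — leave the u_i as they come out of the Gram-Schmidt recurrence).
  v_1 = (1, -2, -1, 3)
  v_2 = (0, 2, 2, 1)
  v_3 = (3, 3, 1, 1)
Orthogonal basis:
  u_1 = (1, -2, -1, 3)
  u_2 = (1/5, 8/5, 9/5, 8/5)
  u_3 = (20/7, 25/21, -20/21, -10/21)

Apply the Gram-Schmidt recurrence
  u_1 = v_1
  u_i = v_i − Σ_{j<i} ((v_i · u_j) / (u_j · u_j)) · u_j.

Step by step this gives:
  u_1 = (1, -2, -1, 3)
  u_2 = (1/5, 8/5, 9/5, 8/5)
  u_3 = (20/7, 25/21, -20/21, -10/21)

Orthogonality check:
  u_2 · u_1 = 0 (should be 0)
  u_3 · u_1 = 0 (should be 0)
  u_3 · u_2 = 0 (should be 0)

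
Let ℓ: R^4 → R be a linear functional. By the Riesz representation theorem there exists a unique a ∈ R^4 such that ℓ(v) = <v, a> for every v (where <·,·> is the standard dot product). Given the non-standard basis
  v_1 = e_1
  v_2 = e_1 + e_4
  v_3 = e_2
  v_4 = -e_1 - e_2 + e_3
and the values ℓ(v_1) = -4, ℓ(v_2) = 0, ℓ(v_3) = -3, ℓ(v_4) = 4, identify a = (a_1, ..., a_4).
a = (-4, -3, -3, 4)

Write a = (a_1, ..., a_4) in the standard basis. For each basis vector v_i, ℓ(v_i) = <v_i, a> is a linear equation in the a_j's. Collect the n equations into a matrix system V a = ℓ, where row i of V is v_i (expressed in the standard basis). Since V is invertible (lower-triangular with 1s on the diagonal, up to permutation), solve by back-substitution:
  V =
[[1, 0, 0, 0],
 [1, 0, 0, 1],
 [0, 1, 0, 0],
 [-1, -1, 1, 0]]
  V a = (-4, 0, -3, 4)
Solving gives a = (-4, -3, -3, 4).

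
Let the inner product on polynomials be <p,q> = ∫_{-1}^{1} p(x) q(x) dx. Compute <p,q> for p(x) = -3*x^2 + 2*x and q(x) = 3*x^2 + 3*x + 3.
<p,q> = -28/5

Expand the product: p(x)·q(x) = -9*x^4 - 3*x^3 - 3*x^2 + 6*x.
∫_{-1}^{1} of each monomial x^k gives [2/(k+1) if k even, 0 if k odd]. Integrating term-by-term (or equivalently evaluating the antiderivative F(x) = -9*x^5/5 - 3*x^4/4 - x^3 + 3*x^2 at the endpoints):
  F(1) − F(−1) = -11/20 − (101/20) = -28/5.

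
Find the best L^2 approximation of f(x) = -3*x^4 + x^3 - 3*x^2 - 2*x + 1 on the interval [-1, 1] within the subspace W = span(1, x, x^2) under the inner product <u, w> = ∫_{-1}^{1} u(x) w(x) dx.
g(x) = -39*x^2/7 - 7*x/5 + 44/35

The best approximation g ∈ W is the orthogonal projection of f onto W. Writing g = a_0 + a_1 x + a_2 x^2, the coefficients solve the normal equations G · a = b where
  G_{ij} = <φ_i, φ_j> and b_i = <f, φ_i>, with φ_0 = 1, φ_1 = x, φ_2 = x^2.
G =
  [2, 0, 2/3]
  [0, 2/3, 0]
  [2/3, 0, 2/5],
b = (-6/5, -14/15, -146/105).
Solving gives a_0 = 44/35, a_1 = -7/5, a_2 = -39/7, so
  g(x) = -39*x^2/7 - 7*x/5 + 44/35.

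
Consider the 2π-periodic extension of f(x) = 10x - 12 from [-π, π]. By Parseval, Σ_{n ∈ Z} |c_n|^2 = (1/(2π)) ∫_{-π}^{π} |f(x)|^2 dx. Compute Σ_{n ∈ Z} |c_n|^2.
Σ |c_n|^2 = 100π^2/3 + 144

Expand and integrate term by term over [-π, π]:
  ∫ (10x)^2 dx = 100·(2π^3/3); ∫ 2·10·(-12)·x dx = 0 (odd integrand); ∫ (-12)^2 dx = 144·2π.
So (1/(2π)) ∫_{-π}^{π} (10x - 12)^2 dx = 100π^2/3 + 144 = 100π^2/3 + 144.
Parseval ⇒ Σ |c_n|^2 = 100π^2/3 + 144.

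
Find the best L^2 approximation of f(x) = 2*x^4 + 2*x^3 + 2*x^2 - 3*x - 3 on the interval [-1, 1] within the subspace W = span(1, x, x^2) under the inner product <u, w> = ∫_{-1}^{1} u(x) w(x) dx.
g(x) = 26*x^2/7 - 9*x/5 - 111/35

The best approximation g ∈ W is the orthogonal projection of f onto W. Writing g = a_0 + a_1 x + a_2 x^2, the coefficients solve the normal equations G · a = b where
  G_{ij} = <φ_i, φ_j> and b_i = <f, φ_i>, with φ_0 = 1, φ_1 = x, φ_2 = x^2.
G =
  [2, 0, 2/3]
  [0, 2/3, 0]
  [2/3, 0, 2/5],
b = (-58/15, -6/5, -22/35).
Solving gives a_0 = -111/35, a_1 = -9/5, a_2 = 26/7, so
  g(x) = 26*x^2/7 - 9*x/5 - 111/35.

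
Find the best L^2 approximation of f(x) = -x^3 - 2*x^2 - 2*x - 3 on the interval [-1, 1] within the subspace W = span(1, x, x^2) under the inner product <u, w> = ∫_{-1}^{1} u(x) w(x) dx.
g(x) = -2*x^2 - 13*x/5 - 3

The best approximation g ∈ W is the orthogonal projection of f onto W. Writing g = a_0 + a_1 x + a_2 x^2, the coefficients solve the normal equations G · a = b where
  G_{ij} = <φ_i, φ_j> and b_i = <f, φ_i>, with φ_0 = 1, φ_1 = x, φ_2 = x^2.
G =
  [2, 0, 2/3]
  [0, 2/3, 0]
  [2/3, 0, 2/5],
b = (-22/3, -26/15, -14/5).
Solving gives a_0 = -3, a_1 = -13/5, a_2 = -2, so
  g(x) = -2*x^2 - 13*x/5 - 3.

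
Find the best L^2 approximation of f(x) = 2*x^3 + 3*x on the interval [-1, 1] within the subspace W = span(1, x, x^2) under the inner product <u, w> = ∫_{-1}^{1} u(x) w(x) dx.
g(x) = 21*x/5

The best approximation g ∈ W is the orthogonal projection of f onto W. Writing g = a_0 + a_1 x + a_2 x^2, the coefficients solve the normal equations G · a = b where
  G_{ij} = <φ_i, φ_j> and b_i = <f, φ_i>, with φ_0 = 1, φ_1 = x, φ_2 = x^2.
G =
  [2, 0, 2/3]
  [0, 2/3, 0]
  [2/3, 0, 2/5],
b = (0, 14/5, 0).
Solving gives a_0 = 0, a_1 = 21/5, a_2 = 0, so
  g(x) = 21*x/5.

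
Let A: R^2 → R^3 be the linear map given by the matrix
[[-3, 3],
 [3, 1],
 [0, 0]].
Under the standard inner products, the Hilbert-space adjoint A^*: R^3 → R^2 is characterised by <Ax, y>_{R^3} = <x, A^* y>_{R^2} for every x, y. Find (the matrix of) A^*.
A^* = A^T =
[[-3, 3, 0],
 [3, 1, 0]]

For real matrices with standard dot products, the defining identity <Ax, y> = <x, A^* y> gives (Ax)^T y = x^T (A^*) y, i.e. x^T A^T y = x^T (A^*) y. Since this holds for all x, y, we must have A^* = A^T. Therefore
A^* =
[[-3, 3, 0],
 [3, 1, 0]].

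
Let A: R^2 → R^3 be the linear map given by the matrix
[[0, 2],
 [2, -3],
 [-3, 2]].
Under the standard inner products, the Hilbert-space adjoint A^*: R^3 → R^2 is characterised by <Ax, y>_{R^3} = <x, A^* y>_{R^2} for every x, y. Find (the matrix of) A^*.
A^* = A^T =
[[0, 2, -3],
 [2, -3, 2]]

For real matrices with standard dot products, the defining identity <Ax, y> = <x, A^* y> gives (Ax)^T y = x^T (A^*) y, i.e. x^T A^T y = x^T (A^*) y. Since this holds for all x, y, we must have A^* = A^T. Therefore
A^* =
[[0, 2, -3],
 [2, -3, 2]].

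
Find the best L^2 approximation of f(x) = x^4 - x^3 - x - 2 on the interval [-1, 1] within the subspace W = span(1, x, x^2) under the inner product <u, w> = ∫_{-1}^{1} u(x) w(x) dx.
g(x) = 6*x^2/7 - 8*x/5 - 73/35

The best approximation g ∈ W is the orthogonal projection of f onto W. Writing g = a_0 + a_1 x + a_2 x^2, the coefficients solve the normal equations G · a = b where
  G_{ij} = <φ_i, φ_j> and b_i = <f, φ_i>, with φ_0 = 1, φ_1 = x, φ_2 = x^2.
G =
  [2, 0, 2/3]
  [0, 2/3, 0]
  [2/3, 0, 2/5],
b = (-18/5, -16/15, -22/21).
Solving gives a_0 = -73/35, a_1 = -8/5, a_2 = 6/7, so
  g(x) = 6*x^2/7 - 8*x/5 - 73/35.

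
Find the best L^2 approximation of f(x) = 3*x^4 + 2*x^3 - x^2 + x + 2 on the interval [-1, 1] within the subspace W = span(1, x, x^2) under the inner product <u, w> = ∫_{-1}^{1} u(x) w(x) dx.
g(x) = 11*x^2/7 + 11*x/5 + 61/35

The best approximation g ∈ W is the orthogonal projection of f onto W. Writing g = a_0 + a_1 x + a_2 x^2, the coefficients solve the normal equations G · a = b where
  G_{ij} = <φ_i, φ_j> and b_i = <f, φ_i>, with φ_0 = 1, φ_1 = x, φ_2 = x^2.
G =
  [2, 0, 2/3]
  [0, 2/3, 0]
  [2/3, 0, 2/5],
b = (68/15, 22/15, 188/105).
Solving gives a_0 = 61/35, a_1 = 11/5, a_2 = 11/7, so
  g(x) = 11*x^2/7 + 11*x/5 + 61/35.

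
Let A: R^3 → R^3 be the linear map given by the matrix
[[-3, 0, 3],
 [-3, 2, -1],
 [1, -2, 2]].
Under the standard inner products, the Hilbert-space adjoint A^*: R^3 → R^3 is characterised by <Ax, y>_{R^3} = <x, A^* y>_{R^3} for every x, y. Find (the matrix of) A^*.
A^* = A^T =
[[-3, -3, 1],
 [0, 2, -2],
 [3, -1, 2]]

For real matrices with standard dot products, the defining identity <Ax, y> = <x, A^* y> gives (Ax)^T y = x^T (A^*) y, i.e. x^T A^T y = x^T (A^*) y. Since this holds for all x, y, we must have A^* = A^T. Therefore
A^* =
[[-3, -3, 1],
 [0, 2, -2],
 [3, -1, 2]].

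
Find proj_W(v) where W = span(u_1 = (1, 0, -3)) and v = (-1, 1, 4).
proj_W(v) = (-13/10, 0, 39/10)

Set up U = [u_1 | ... | u_1] ∈ R^(3×1). The projector onto W = col(U) is P = U (U^T U)^(-1) U^T.
Compute U^T U =
  [10],
and U^T v = (-13).
Solve U^T U · c = U^T v for the coefficients: c = (-13/10). The projection is proj_W(v) = U c.
Check: (v - proj_W(v)) · u_1 = 0  (should be 0).
Result: proj_W(v) = (-13/10, 0, 39/10).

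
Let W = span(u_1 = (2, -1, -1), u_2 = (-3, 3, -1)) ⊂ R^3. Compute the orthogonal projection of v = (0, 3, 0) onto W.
proj_W(v) = (-6/5, 3/2, -9/10)

Set up U = [u_1 | ... | u_2] ∈ R^(3×2). The projector onto W = col(U) is P = U (U^T U)^(-1) U^T.
Compute U^T U =
  [6, -8]
  [-8, 19],
and U^T v = (-3, 9).
Solve U^T U · c = U^T v for the coefficients: c = (3/10, 3/5). The projection is proj_W(v) = U c.
Check: (v - proj_W(v)) · u_1 = 0  (should be 0).
Check: (v - proj_W(v)) · u_2 = 0  (should be 0).
Result: proj_W(v) = (-6/5, 3/2, -9/10).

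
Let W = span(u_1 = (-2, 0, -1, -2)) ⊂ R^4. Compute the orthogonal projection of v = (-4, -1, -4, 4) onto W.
proj_W(v) = (-8/9, 0, -4/9, -8/9)

Set up U = [u_1 | ... | u_1] ∈ R^(4×1). The projector onto W = col(U) is P = U (U^T U)^(-1) U^T.
Compute U^T U =
  [9],
and U^T v = (4).
Solve U^T U · c = U^T v for the coefficients: c = (4/9). The projection is proj_W(v) = U c.
Check: (v - proj_W(v)) · u_1 = 0  (should be 0).
Result: proj_W(v) = (-8/9, 0, -4/9, -8/9).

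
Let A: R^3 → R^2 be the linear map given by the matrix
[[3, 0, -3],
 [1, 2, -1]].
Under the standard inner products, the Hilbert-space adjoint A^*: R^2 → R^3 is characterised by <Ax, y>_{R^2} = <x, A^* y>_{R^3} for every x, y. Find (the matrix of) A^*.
A^* = A^T =
[[3, 1],
 [0, 2],
 [-3, -1]]

For real matrices with standard dot products, the defining identity <Ax, y> = <x, A^* y> gives (Ax)^T y = x^T (A^*) y, i.e. x^T A^T y = x^T (A^*) y. Since this holds for all x, y, we must have A^* = A^T. Therefore
A^* =
[[3, 1],
 [0, 2],
 [-3, -1]].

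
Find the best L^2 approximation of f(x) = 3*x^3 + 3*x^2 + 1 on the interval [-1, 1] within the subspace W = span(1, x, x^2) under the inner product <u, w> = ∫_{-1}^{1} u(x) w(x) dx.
g(x) = 3*x^2 + 9*x/5 + 1

The best approximation g ∈ W is the orthogonal projection of f onto W. Writing g = a_0 + a_1 x + a_2 x^2, the coefficients solve the normal equations G · a = b where
  G_{ij} = <φ_i, φ_j> and b_i = <f, φ_i>, with φ_0 = 1, φ_1 = x, φ_2 = x^2.
G =
  [2, 0, 2/3]
  [0, 2/3, 0]
  [2/3, 0, 2/5],
b = (4, 6/5, 28/15).
Solving gives a_0 = 1, a_1 = 9/5, a_2 = 3, so
  g(x) = 3*x^2 + 9*x/5 + 1.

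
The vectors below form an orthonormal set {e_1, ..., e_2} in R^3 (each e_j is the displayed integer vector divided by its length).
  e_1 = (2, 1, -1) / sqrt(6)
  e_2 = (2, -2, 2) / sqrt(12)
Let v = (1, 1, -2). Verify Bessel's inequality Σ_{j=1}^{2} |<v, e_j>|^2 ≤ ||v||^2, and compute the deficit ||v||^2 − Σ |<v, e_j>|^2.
Σ |<v, e_j>|^2 = 11/2; ||v||^2 = 6; deficit = 1/2

Write each e_j = u_j / sqrt(<u_j, u_j>) where u_j is the displayed integer vector. Then <v, e_j> = <v, u_j> / sqrt(<u_j, u_j>), so |<v, e_j>|^2 = <v, u_j>^2 / <u_j, u_j>.
Coefficients: <v, e_1> = 5/sqrt(6), <v, e_2> = -4/sqrt(12).
Square and sum: Σ |<v, e_j>|^2 = 11/2.
Compute ||v||^2 = v·v = 6.
Deficit = 6 − 11/2 = 1/2 ≥ 0, confirming Bessel's inequality. (The deficit equals ||v − Σ <v,e_j> e_j||^2, the squared distance from v to span{e_j}.)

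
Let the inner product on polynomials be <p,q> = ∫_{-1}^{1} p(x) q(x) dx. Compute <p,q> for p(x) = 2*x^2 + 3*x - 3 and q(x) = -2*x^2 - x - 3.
<p,q> = 72/5

Expand the product: p(x)·q(x) = -4*x^4 - 8*x^3 - 3*x^2 - 6*x + 9.
∫_{-1}^{1} of each monomial x^k gives [2/(k+1) if k even, 0 if k odd]. Integrating term-by-term (or equivalently evaluating the antiderivative F(x) = -4*x^5/5 - 2*x^4 - x^3 - 3*x^2 + 9*x at the endpoints):
  F(1) − F(−1) = 11/5 − (-61/5) = 72/5.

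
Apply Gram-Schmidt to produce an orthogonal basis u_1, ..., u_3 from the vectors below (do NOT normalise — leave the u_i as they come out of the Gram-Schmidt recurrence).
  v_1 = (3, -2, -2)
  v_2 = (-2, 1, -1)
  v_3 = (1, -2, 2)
Orthogonal basis:
  u_1 = (3, -2, -2)
  u_2 = (-16/17, 5/17, -29/17)
  u_3 = (-8/11, -14/11, 2/11)

Apply the Gram-Schmidt recurrence
  u_1 = v_1
  u_i = v_i − Σ_{j<i} ((v_i · u_j) / (u_j · u_j)) · u_j.

Step by step this gives:
  u_1 = (3, -2, -2)
  u_2 = (-16/17, 5/17, -29/17)
  u_3 = (-8/11, -14/11, 2/11)

Orthogonality check:
  u_2 · u_1 = 0 (should be 0)
  u_3 · u_1 = 0 (should be 0)
  u_3 · u_2 = 0 (should be 0)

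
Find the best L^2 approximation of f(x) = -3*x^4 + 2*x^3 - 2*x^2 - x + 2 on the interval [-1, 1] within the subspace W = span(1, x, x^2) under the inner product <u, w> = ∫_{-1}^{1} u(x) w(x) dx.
g(x) = -32*x^2/7 + x/5 + 79/35

The best approximation g ∈ W is the orthogonal projection of f onto W. Writing g = a_0 + a_1 x + a_2 x^2, the coefficients solve the normal equations G · a = b where
  G_{ij} = <φ_i, φ_j> and b_i = <f, φ_i>, with φ_0 = 1, φ_1 = x, φ_2 = x^2.
G =
  [2, 0, 2/3]
  [0, 2/3, 0]
  [2/3, 0, 2/5],
b = (22/15, 2/15, -34/105).
Solving gives a_0 = 79/35, a_1 = 1/5, a_2 = -32/7, so
  g(x) = -32*x^2/7 + x/5 + 79/35.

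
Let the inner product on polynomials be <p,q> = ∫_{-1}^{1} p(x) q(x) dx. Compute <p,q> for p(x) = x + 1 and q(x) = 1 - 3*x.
<p,q> = 0

Expand the product: p(x)·q(x) = -3*x^2 - 2*x + 1.
∫_{-1}^{1} of each monomial x^k gives [2/(k+1) if k even, 0 if k odd]. Integrating term-by-term (or equivalently evaluating the antiderivative F(x) = -x^3 - x^2 + x at the endpoints):
  F(1) − F(−1) = -1 − (-1) = 0.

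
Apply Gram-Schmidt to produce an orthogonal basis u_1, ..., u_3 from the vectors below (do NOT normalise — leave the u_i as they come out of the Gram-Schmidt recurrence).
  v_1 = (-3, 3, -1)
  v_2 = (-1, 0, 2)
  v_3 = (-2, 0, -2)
Orthogonal basis:
  u_1 = (-3, 3, -1)
  u_2 = (-16/19, -3/19, 39/19)
  u_3 = (-54/47, -63/47, -27/47)

Apply the Gram-Schmidt recurrence
  u_1 = v_1
  u_i = v_i − Σ_{j<i} ((v_i · u_j) / (u_j · u_j)) · u_j.

Step by step this gives:
  u_1 = (-3, 3, -1)
  u_2 = (-16/19, -3/19, 39/19)
  u_3 = (-54/47, -63/47, -27/47)

Orthogonality check:
  u_2 · u_1 = 0 (should be 0)
  u_3 · u_1 = 0 (should be 0)
  u_3 · u_2 = 0 (should be 0)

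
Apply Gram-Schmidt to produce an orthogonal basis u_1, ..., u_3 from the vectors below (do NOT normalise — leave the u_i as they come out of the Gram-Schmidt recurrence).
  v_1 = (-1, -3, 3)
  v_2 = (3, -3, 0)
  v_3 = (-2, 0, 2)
Orthogonal basis:
  u_1 = (-1, -3, 3)
  u_2 = (63/19, -39/19, -18/19)
  u_3 = (3/17, 3/17, 4/17)

Apply the Gram-Schmidt recurrence
  u_1 = v_1
  u_i = v_i − Σ_{j<i} ((v_i · u_j) / (u_j · u_j)) · u_j.

Step by step this gives:
  u_1 = (-1, -3, 3)
  u_2 = (63/19, -39/19, -18/19)
  u_3 = (3/17, 3/17, 4/17)

Orthogonality check:
  u_2 · u_1 = 0 (should be 0)
  u_3 · u_1 = 0 (should be 0)
  u_3 · u_2 = 0 (should be 0)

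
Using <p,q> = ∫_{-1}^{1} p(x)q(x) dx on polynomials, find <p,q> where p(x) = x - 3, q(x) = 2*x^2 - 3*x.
<p,q> = -6

Expand the product: p(x)·q(x) = 2*x^3 - 9*x^2 + 9*x.
∫_{-1}^{1} of each monomial x^k gives [2/(k+1) if k even, 0 if k odd]. Integrating term-by-term (or equivalently evaluating the antiderivative F(x) = x^4/2 - 3*x^3 + 9*x^2/2 at the endpoints):
  F(1) − F(−1) = 2 − (8) = -6.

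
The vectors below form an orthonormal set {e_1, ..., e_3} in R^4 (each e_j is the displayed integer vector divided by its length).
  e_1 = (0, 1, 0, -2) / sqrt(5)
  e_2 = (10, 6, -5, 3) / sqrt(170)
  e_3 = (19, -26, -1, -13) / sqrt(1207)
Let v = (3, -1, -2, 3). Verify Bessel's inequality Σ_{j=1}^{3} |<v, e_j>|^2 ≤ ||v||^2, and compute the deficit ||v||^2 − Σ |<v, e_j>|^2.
Σ |<v, e_j>|^2 = 3185/142; ||v||^2 = 23; deficit = 81/142

Write each e_j = u_j / sqrt(<u_j, u_j>) where u_j is the displayed integer vector. Then <v, e_j> = <v, u_j> / sqrt(<u_j, u_j>), so |<v, e_j>|^2 = <v, u_j>^2 / <u_j, u_j>.
Coefficients: <v, e_1> = -7/sqrt(5), <v, e_2> = 43/sqrt(170), <v, e_3> = 46/sqrt(1207).
Square and sum: Σ |<v, e_j>|^2 = 3185/142.
Compute ||v||^2 = v·v = 23.
Deficit = 23 − 3185/142 = 81/142 ≥ 0, confirming Bessel's inequality. (The deficit equals ||v − Σ <v,e_j> e_j||^2, the squared distance from v to span{e_j}.)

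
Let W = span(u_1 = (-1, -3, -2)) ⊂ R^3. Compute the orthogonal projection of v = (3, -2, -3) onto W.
proj_W(v) = (-9/14, -27/14, -9/7)

Set up U = [u_1 | ... | u_1] ∈ R^(3×1). The projector onto W = col(U) is P = U (U^T U)^(-1) U^T.
Compute U^T U =
  [14],
and U^T v = (9).
Solve U^T U · c = U^T v for the coefficients: c = (9/14). The projection is proj_W(v) = U c.
Check: (v - proj_W(v)) · u_1 = 0  (should be 0).
Result: proj_W(v) = (-9/14, -27/14, -9/7).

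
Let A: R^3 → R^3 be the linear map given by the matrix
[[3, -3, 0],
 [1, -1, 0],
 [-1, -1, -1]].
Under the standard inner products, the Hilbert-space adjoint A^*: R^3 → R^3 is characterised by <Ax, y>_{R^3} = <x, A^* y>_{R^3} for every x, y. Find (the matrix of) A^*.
A^* = A^T =
[[3, 1, -1],
 [-3, -1, -1],
 [0, 0, -1]]

For real matrices with standard dot products, the defining identity <Ax, y> = <x, A^* y> gives (Ax)^T y = x^T (A^*) y, i.e. x^T A^T y = x^T (A^*) y. Since this holds for all x, y, we must have A^* = A^T. Therefore
A^* =
[[3, 1, -1],
 [-3, -1, -1],
 [0, 0, -1]].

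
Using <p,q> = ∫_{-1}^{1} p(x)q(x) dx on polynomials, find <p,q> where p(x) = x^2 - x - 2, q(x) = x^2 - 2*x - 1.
<p,q> = 56/15

Expand the product: p(x)·q(x) = x^4 - 3*x^3 - x^2 + 5*x + 2.
∫_{-1}^{1} of each monomial x^k gives [2/(k+1) if k even, 0 if k odd]. Integrating term-by-term (or equivalently evaluating the antiderivative F(x) = x^5/5 - 3*x^4/4 - x^3/3 + 5*x^2/2 + 2*x at the endpoints):
  F(1) − F(−1) = 217/60 − (-7/60) = 56/15.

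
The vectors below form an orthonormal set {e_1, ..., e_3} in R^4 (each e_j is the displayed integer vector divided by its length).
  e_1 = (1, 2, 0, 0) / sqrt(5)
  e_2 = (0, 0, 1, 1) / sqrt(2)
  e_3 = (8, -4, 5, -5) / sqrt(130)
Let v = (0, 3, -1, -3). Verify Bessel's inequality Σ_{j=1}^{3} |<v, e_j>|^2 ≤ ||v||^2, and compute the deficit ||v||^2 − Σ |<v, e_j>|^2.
Σ |<v, e_j>|^2 = 198/13; ||v||^2 = 19; deficit = 49/13

Write each e_j = u_j / sqrt(<u_j, u_j>) where u_j is the displayed integer vector. Then <v, e_j> = <v, u_j> / sqrt(<u_j, u_j>), so |<v, e_j>|^2 = <v, u_j>^2 / <u_j, u_j>.
Coefficients: <v, e_1> = 6/sqrt(5), <v, e_2> = -4/sqrt(2), <v, e_3> = -2/sqrt(130).
Square and sum: Σ |<v, e_j>|^2 = 198/13.
Compute ||v||^2 = v·v = 19.
Deficit = 19 − 198/13 = 49/13 ≥ 0, confirming Bessel's inequality. (The deficit equals ||v − Σ <v,e_j> e_j||^2, the squared distance from v to span{e_j}.)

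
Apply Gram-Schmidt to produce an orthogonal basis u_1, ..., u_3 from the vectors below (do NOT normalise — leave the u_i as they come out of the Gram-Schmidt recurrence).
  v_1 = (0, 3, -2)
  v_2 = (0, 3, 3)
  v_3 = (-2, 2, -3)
Orthogonal basis:
  u_1 = (0, 3, -2)
  u_2 = (0, 30/13, 45/13)
  u_3 = (-2, 0, 0)

Apply the Gram-Schmidt recurrence
  u_1 = v_1
  u_i = v_i − Σ_{j<i} ((v_i · u_j) / (u_j · u_j)) · u_j.

Step by step this gives:
  u_1 = (0, 3, -2)
  u_2 = (0, 30/13, 45/13)
  u_3 = (-2, 0, 0)

Orthogonality check:
  u_2 · u_1 = 0 (should be 0)
  u_3 · u_1 = 0 (should be 0)
  u_3 · u_2 = 0 (should be 0)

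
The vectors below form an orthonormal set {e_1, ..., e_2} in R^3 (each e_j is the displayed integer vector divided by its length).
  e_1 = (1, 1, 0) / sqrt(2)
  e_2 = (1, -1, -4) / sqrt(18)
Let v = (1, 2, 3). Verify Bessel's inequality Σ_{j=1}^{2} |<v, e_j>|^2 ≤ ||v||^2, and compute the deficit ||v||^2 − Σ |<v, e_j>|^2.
Σ |<v, e_j>|^2 = 125/9; ||v||^2 = 14; deficit = 1/9

Write each e_j = u_j / sqrt(<u_j, u_j>) where u_j is the displayed integer vector. Then <v, e_j> = <v, u_j> / sqrt(<u_j, u_j>), so |<v, e_j>|^2 = <v, u_j>^2 / <u_j, u_j>.
Coefficients: <v, e_1> = 3/sqrt(2), <v, e_2> = -13/sqrt(18).
Square and sum: Σ |<v, e_j>|^2 = 125/9.
Compute ||v||^2 = v·v = 14.
Deficit = 14 − 125/9 = 1/9 ≥ 0, confirming Bessel's inequality. (The deficit equals ||v − Σ <v,e_j> e_j||^2, the squared distance from v to span{e_j}.)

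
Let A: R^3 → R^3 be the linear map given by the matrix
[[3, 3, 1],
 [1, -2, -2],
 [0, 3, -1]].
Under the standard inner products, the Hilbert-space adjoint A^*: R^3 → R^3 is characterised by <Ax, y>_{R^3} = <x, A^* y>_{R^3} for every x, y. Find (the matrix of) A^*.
A^* = A^T =
[[3, 1, 0],
 [3, -2, 3],
 [1, -2, -1]]

For real matrices with standard dot products, the defining identity <Ax, y> = <x, A^* y> gives (Ax)^T y = x^T (A^*) y, i.e. x^T A^T y = x^T (A^*) y. Since this holds for all x, y, we must have A^* = A^T. Therefore
A^* =
[[3, 1, 0],
 [3, -2, 3],
 [1, -2, -1]].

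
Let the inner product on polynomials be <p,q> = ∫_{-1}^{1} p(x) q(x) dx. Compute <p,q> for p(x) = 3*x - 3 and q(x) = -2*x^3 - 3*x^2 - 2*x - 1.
<p,q> = 28/5

Expand the product: p(x)·q(x) = -6*x^4 - 3*x^3 + 3*x^2 + 3*x + 3.
∫_{-1}^{1} of each monomial x^k gives [2/(k+1) if k even, 0 if k odd]. Integrating term-by-term (or equivalently evaluating the antiderivative F(x) = -6*x^5/5 - 3*x^4/4 + x^3 + 3*x^2/2 + 3*x at the endpoints):
  F(1) − F(−1) = 71/20 − (-41/20) = 28/5.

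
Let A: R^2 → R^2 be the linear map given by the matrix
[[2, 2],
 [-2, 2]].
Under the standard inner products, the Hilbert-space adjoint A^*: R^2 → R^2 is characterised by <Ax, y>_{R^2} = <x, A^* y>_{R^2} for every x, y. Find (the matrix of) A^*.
A^* = A^T =
[[2, -2],
 [2, 2]]

For real matrices with standard dot products, the defining identity <Ax, y> = <x, A^* y> gives (Ax)^T y = x^T (A^*) y, i.e. x^T A^T y = x^T (A^*) y. Since this holds for all x, y, we must have A^* = A^T. Therefore
A^* =
[[2, -2],
 [2, 2]].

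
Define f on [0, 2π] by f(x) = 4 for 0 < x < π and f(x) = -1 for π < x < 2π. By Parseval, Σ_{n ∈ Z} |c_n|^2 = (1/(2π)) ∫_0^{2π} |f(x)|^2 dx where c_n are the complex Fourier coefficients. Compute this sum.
Σ |c_n|^2 = 17/2

Parseval equates the L^2 energy of f (normalised by 1/(2π)) with the ℓ^2 sum of its Fourier coefficients: (1/(2π)) ∫_0^{2π} |f|^2 = Σ |c_n|^2.
Compute the left side: (1/(2π)) [∫_0^π 4^2 dx + ∫_π^{2π} (-1)^2 dx] = (1/(2π)) · (16π + 1π) = (16 + 1)/2 = 17/2.
So Σ_{n ∈ Z} |c_n|^2 = 17/2.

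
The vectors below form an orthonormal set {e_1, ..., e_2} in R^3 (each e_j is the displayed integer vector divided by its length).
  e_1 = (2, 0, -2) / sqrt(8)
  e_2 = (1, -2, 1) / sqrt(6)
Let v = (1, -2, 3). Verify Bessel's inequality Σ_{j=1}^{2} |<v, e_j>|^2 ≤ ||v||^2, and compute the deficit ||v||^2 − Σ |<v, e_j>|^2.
Σ |<v, e_j>|^2 = 38/3; ||v||^2 = 14; deficit = 4/3

Write each e_j = u_j / sqrt(<u_j, u_j>) where u_j is the displayed integer vector. Then <v, e_j> = <v, u_j> / sqrt(<u_j, u_j>), so |<v, e_j>|^2 = <v, u_j>^2 / <u_j, u_j>.
Coefficients: <v, e_1> = -4/sqrt(8), <v, e_2> = 8/sqrt(6).
Square and sum: Σ |<v, e_j>|^2 = 38/3.
Compute ||v||^2 = v·v = 14.
Deficit = 14 − 38/3 = 4/3 ≥ 0, confirming Bessel's inequality. (The deficit equals ||v − Σ <v,e_j> e_j||^2, the squared distance from v to span{e_j}.)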